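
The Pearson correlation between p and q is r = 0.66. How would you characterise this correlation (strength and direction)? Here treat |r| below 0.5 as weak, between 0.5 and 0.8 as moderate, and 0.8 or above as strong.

r = 0.66 > 0 so the relationship is positive.
|r| = 0.66, which falls in the moderate range.

moderate positive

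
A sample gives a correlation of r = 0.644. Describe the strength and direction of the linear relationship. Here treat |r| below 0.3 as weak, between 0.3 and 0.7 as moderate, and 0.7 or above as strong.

r = 0.644 > 0 so the relationship is positive.
|r| = 0.644, which falls in the moderate range.

moderate positive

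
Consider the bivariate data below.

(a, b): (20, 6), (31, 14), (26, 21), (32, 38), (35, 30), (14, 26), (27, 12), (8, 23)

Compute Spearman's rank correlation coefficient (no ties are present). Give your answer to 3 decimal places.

0.333

Rank a: 3, 6, 4, 7, 8, 2, 5, 1
Rank b: 1, 3, 4, 8, 7, 6, 2, 5
d = rank(a) − rank(b): 2, 3, 0, -1, 1, -4, 3, -4; Σd² = 56
ρ = 1 − 6Σd² / [n(n²−1)] = 1 − 6×56 / (8×63) = 1 − 336/504 ≈ 0.333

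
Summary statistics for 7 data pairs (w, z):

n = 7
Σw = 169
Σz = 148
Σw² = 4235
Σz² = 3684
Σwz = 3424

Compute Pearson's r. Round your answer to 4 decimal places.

r = (nΣwz − ΣwΣz) / √[(nΣw² − (Σw)²)(nΣz² − (Σz)²)]
Numerator: 7×3424 − 169×148 = -1044
Denominator: √[(29645 − 28561)(25788 − 21904)] = √[1084 × 3884] = 2051.8908
r = -1044 / 2051.8908 ≈ -0.5088

-0.5088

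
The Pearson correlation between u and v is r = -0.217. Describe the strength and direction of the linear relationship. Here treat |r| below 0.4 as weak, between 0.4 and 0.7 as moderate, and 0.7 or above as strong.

weak negative

r = -0.217 < 0 so the relationship is negative.
|r| = 0.217, which falls in the weak range.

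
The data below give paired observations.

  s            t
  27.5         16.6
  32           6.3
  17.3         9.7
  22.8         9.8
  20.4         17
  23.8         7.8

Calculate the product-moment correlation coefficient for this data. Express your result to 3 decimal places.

-0.244

n = 6, Σs = 143.8, Σt = 67.2, Σs² = 3581.98, Σt² = 855.22, Σst = 1581.79
nΣst − ΣsΣt = 9490.74 − 9663.36 = -172.62
nΣs² − (Σs)² = 21491.88 − 20678.44 = 813.44; nΣt² − (Σt)² = 5131.32 − 4515.84 = 615.48
r = -172.62 / √(813.44 × 615.48) = -172.62 / 707.5705 ≈ -0.244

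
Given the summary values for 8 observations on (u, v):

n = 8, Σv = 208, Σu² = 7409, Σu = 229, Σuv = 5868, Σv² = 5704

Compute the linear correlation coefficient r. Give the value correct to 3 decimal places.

-0.171

r = (nΣuv − ΣuΣv) / √[(nΣu² − (Σu)²)(nΣv² − (Σv)²)]
Numerator: 8×5868 − 229×208 = -688
Denominator: √[(59272 − 52441)(45632 − 43264)] = √[6831 × 2368] = 4021.9160
r = -688 / 4021.9160 ≈ -0.171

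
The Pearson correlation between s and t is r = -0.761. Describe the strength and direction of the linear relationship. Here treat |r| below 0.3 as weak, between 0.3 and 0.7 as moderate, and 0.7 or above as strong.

strong negative

r = -0.761 < 0 so the relationship is negative.
|r| = 0.761, which falls in the strong range.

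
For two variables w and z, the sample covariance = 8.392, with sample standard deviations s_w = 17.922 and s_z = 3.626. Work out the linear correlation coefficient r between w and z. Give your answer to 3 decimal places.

r = Cov(w,z) / (s_w · s_z) = 8.392 / (17.922 × 3.626)
  = 8.392 / 64.9852 ≈ 0.129

0.129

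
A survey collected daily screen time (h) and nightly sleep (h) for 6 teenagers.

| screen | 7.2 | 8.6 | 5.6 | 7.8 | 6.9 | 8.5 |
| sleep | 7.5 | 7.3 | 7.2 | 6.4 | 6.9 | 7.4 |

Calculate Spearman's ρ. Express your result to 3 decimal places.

0.257

Rank screen: 3, 6, 1, 4, 2, 5
Rank sleep: 6, 4, 3, 1, 2, 5
d = rank(screen) − rank(sleep): -3, 2, -2, 3, 0, 0; Σd² = 26
ρ = 1 − 6Σd² / [n(n²−1)] = 1 − 6×26 / (6×35) = 1 − 156/210 ≈ 0.257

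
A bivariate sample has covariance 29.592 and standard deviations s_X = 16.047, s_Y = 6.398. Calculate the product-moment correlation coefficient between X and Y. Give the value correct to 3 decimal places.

r = Cov(X,Y) / (s_X · s_Y) = 29.592 / (16.047 × 6.398)
  = 29.592 / 102.6687 ≈ 0.288

0.288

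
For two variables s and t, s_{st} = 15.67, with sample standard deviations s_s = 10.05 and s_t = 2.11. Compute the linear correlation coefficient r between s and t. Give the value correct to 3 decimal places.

r = Cov(s,t) / (s_s · s_t) = 15.67 / (10.05 × 2.11)
  = 15.67 / 21.2055 ≈ 0.739

0.739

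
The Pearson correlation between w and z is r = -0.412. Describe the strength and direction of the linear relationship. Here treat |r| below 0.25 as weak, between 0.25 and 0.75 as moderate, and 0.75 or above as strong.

r = -0.412 < 0 so the relationship is negative.
|r| = 0.412, which falls in the moderate range.

moderate negative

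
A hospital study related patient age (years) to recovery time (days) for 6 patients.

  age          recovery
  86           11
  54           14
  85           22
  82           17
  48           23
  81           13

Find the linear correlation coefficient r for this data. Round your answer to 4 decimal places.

-0.3433

n = 6, Σx = 436, Σy = 100, Σx² = 33126, Σy² = 1788, Σxy = 7123
nΣxy − ΣxΣy = 42738 − 43600 = -862
nΣx² − (Σx)² = 198756 − 190096 = 8660; nΣy² − (Σy)² = 10728 − 10000 = 728
r = -862 / √(8660 × 728) = -862 / 2510.8724 ≈ -0.3433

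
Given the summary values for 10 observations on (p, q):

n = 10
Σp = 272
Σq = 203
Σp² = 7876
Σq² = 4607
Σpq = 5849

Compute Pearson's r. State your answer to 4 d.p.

r = (nΣpq − ΣpΣq) / √[(nΣp² − (Σp)²)(nΣq² − (Σq)²)]
Numerator: 10×5849 − 272×203 = 3274
Denominator: √[(78760 − 73984)(46070 − 41209)] = √[4776 × 4861] = 4818.3126
r = 3274 / 4818.3126 ≈ 0.6795

0.6795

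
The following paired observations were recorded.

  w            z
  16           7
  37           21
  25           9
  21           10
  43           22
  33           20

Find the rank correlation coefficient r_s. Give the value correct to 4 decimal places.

Rank w: 1, 5, 3, 2, 6, 4
Rank z: 1, 5, 2, 3, 6, 4
d = rank(w) − rank(z): 0, 0, 1, -1, 0, 0; Σd² = 2
ρ = 1 − 6Σd² / [n(n²−1)] = 1 − 6×2 / (6×35) = 1 − 12/210 ≈ 0.9429

0.9429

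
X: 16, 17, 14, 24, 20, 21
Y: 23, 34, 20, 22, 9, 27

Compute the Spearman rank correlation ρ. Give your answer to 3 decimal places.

0.086

Rank X: 2, 3, 1, 6, 4, 5
Rank Y: 4, 6, 2, 3, 1, 5
d = rank(X) − rank(Y): -2, -3, -1, 3, 3, 0; Σd² = 32
ρ = 1 − 6Σd² / [n(n²−1)] = 1 − 6×32 / (6×35) = 1 − 192/210 ≈ 0.086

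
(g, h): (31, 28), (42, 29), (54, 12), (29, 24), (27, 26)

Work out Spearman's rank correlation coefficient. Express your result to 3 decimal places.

-0.100

Rank g: 3, 4, 5, 2, 1
Rank h: 4, 5, 1, 2, 3
d = rank(g) − rank(h): -1, -1, 4, 0, -2; Σd² = 22
ρ = 1 − 6Σd² / [n(n²−1)] = 1 − 6×22 / (5×24) = 1 − 132/120 ≈ -0.100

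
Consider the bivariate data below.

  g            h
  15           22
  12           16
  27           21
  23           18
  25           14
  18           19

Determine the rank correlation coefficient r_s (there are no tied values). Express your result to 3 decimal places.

-0.029

Rank g: 2, 1, 6, 4, 5, 3
Rank h: 6, 2, 5, 3, 1, 4
d = rank(g) − rank(h): -4, -1, 1, 1, 4, -1; Σd² = 36
ρ = 1 − 6Σd² / [n(n²−1)] = 1 − 6×36 / (6×35) = 1 − 216/210 ≈ -0.029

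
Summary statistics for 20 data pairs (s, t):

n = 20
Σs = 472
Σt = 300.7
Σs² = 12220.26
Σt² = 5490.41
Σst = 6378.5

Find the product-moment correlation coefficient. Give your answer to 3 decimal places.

-0.701

r = (nΣst − ΣsΣt) / √[(nΣs² − (Σs)²)(nΣt² − (Σt)²)]
Numerator: 20×6378.5 − 472×300.7 = -14360.4
Denominator: √[(244405.2 − 222784)(109808.2 − 90420.49)] = √[21621.2 × 19387.71] = 20474.0215
r = -14360.4 / 20474.0215 ≈ -0.701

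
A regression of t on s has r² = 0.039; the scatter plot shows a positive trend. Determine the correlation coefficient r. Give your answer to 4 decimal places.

|r| = √0.039 = 0.1975
The association is positive, so r = 0.1975.

0.1975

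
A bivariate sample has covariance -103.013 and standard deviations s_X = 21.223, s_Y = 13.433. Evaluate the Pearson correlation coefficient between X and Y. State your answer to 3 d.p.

r = Cov(X,Y) / (s_X · s_Y) = -103.013 / (21.223 × 13.433)
  = -103.013 / 285.0886 ≈ -0.361

-0.361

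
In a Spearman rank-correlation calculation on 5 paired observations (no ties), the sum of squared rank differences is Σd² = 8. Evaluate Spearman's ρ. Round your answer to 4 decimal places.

ρ = 1 − 6Σd² / [n(n²−1)] = 1 − 6×8 / (5×24)
  = 1 − 48/120 = 1 − 0.40000 ≈ 0.6000

0.6000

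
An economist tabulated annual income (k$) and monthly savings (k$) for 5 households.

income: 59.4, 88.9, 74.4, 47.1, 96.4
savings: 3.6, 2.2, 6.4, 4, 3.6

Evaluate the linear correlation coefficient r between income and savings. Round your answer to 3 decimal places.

n = 5, Σx = 366.2, Σy = 19.8, Σx² = 28478.3, Σy² = 87.72, Σxy = 1421.02
nΣxy − ΣxΣy = 7105.1 − 7250.76 = -145.66
nΣx² − (Σx)² = 142391.5 − 134102.44 = 8289.06; nΣy² − (Σy)² = 438.6 − 392.04 = 46.56
r = -145.66 / √(8289.06 × 46.56) = -145.66 / 621.2396 ≈ -0.234

-0.234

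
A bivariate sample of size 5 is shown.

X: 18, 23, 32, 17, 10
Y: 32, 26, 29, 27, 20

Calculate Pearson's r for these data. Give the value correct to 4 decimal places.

n = 5, ΣX = 100, ΣY = 134, ΣX² = 2266, ΣY² = 3670, ΣXY = 2761
nΣXY − ΣXΣY = 13805 − 13400 = 405
nΣX² − (ΣX)² = 11330 − 10000 = 1330; nΣY² − (ΣY)² = 18350 − 17956 = 394
r = 405 / √(1330 × 394) = 405 / 723.8923 ≈ 0.5595

0.5595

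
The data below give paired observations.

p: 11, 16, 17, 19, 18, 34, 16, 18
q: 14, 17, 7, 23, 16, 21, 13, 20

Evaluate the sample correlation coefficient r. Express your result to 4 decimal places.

0.4682

n = 8, Σp = 149, Σq = 131, Σp² = 3087, Σq² = 2329, Σpq = 2552
nΣpq − ΣpΣq = 20416 − 19519 = 897
nΣp² − (Σp)² = 24696 − 22201 = 2495; nΣq² − (Σq)² = 18632 − 17161 = 1471
r = 897 / √(2495 × 1471) = 897 / 1915.7623 ≈ 0.4682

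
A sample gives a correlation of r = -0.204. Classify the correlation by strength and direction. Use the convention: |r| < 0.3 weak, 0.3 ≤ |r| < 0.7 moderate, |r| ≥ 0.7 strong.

weak negative

r = -0.204 < 0 so the relationship is negative.
|r| = 0.204, which falls in the weak range.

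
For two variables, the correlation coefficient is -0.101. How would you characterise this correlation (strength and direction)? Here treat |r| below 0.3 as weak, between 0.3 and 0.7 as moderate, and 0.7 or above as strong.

weak negative

r = -0.101 < 0 so the relationship is negative.
|r| = 0.101, which falls in the weak range.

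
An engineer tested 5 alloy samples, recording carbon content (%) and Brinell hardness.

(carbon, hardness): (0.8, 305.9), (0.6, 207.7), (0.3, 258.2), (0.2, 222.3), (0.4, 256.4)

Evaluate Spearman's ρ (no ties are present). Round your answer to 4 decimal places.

0.3000

Rank carbon: 5, 4, 2, 1, 3
Rank hardness: 5, 1, 4, 2, 3
d = rank(carbon) − rank(hardness): 0, 3, -2, -1, 0; Σd² = 14
ρ = 1 − 6Σd² / [n(n²−1)] = 1 − 6×14 / (5×24) = 1 − 84/120 ≈ 0.3000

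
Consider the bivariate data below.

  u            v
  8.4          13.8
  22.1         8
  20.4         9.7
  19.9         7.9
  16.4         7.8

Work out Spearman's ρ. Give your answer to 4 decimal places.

Rank u: 1, 5, 4, 3, 2
Rank v: 5, 3, 4, 2, 1
d = rank(u) − rank(v): -4, 2, 0, 1, 1; Σd² = 22
ρ = 1 − 6Σd² / [n(n²−1)] = 1 − 6×22 / (5×24) = 1 − 132/120 ≈ -0.1000

-0.1000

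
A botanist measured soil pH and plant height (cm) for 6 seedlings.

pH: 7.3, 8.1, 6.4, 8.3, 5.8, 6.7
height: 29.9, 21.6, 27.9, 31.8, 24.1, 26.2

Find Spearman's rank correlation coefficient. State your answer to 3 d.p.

Rank pH: 4, 5, 2, 6, 1, 3
Rank height: 5, 1, 4, 6, 2, 3
d = rank(pH) − rank(height): -1, 4, -2, 0, -1, 0; Σd² = 22
ρ = 1 − 6Σd² / [n(n²−1)] = 1 − 6×22 / (6×35) = 1 − 132/210 ≈ 0.371

0.371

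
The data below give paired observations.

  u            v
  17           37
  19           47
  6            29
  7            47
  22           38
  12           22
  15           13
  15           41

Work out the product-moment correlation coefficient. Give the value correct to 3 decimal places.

n = 8, Σu = 113, Σv = 274, Σu² = 1813, Σv² = 10406, Σuv = 3935
nΣuv − ΣuΣv = 31480 − 30962 = 518
nΣu² − (Σu)² = 14504 − 12769 = 1735; nΣv² − (Σv)² = 83248 − 75076 = 8172
r = 518 / √(1735 × 8172) = 518 / 3765.4243 ≈ 0.138

0.138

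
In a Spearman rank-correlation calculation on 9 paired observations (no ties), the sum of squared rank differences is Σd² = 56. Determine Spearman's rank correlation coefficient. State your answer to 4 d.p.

ρ = 1 − 6Σd² / [n(n²−1)] = 1 − 6×56 / (9×80)
  = 1 − 336/720 = 1 − 0.46667 ≈ 0.5333

0.5333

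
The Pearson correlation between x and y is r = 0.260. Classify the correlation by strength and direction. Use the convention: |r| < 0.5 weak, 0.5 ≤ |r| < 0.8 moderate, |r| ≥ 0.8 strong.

weak positive

r = 0.260 > 0 so the relationship is positive.
|r| = 0.260, which falls in the weak range.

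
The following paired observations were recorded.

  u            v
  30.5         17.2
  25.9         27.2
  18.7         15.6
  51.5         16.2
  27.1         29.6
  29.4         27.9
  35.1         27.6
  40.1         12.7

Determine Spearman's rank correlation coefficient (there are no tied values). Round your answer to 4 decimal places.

-0.2619

Rank u: 5, 2, 1, 8, 3, 4, 6, 7
Rank v: 4, 5, 2, 3, 8, 7, 6, 1
d = rank(u) − rank(v): 1, -3, -1, 5, -5, -3, 0, 6; Σd² = 106
ρ = 1 − 6Σd² / [n(n²−1)] = 1 − 6×106 / (8×63) = 1 − 636/504 ≈ -0.2619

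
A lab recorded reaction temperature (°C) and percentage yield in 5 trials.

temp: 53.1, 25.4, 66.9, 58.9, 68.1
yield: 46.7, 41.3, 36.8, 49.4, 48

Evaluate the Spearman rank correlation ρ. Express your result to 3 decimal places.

Rank temp: 2, 1, 4, 3, 5
Rank yield: 3, 2, 1, 5, 4
d = rank(temp) − rank(yield): -1, -1, 3, -2, 1; Σd² = 16
ρ = 1 − 6Σd² / [n(n²−1)] = 1 − 6×16 / (5×24) = 1 − 96/120 ≈ 0.200

0.200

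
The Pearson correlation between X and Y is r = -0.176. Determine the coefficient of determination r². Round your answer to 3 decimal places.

r² = (-0.176)² = 0.031

0.031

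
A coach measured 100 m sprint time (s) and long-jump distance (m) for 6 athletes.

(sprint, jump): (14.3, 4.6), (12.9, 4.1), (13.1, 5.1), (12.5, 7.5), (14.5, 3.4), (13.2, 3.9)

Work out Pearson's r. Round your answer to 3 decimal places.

n = 6, Σx = 80.5, Σy = 28.6, Σx² = 1083.25, Σy² = 147, Σxy = 380.01
nΣxy − ΣxΣy = 2280.06 − 2302.3 = -22.24
nΣx² − (Σx)² = 6499.5 − 6480.25 = 19.25; nΣy² − (Σy)² = 882 − 817.96 = 64.04
r = -22.24 / √(19.25 × 64.04) = -22.24 / 35.1108 ≈ -0.633

-0.633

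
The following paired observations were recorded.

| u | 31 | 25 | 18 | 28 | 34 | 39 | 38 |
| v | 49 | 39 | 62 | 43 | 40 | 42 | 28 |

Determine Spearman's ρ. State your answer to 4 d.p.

-0.4643

Rank u: 4, 2, 1, 3, 5, 7, 6
Rank v: 6, 2, 7, 5, 3, 4, 1
d = rank(u) − rank(v): -2, 0, -6, -2, 2, 3, 5; Σd² = 82
ρ = 1 − 6Σd² / [n(n²−1)] = 1 − 6×82 / (7×48) = 1 − 492/336 ≈ -0.4643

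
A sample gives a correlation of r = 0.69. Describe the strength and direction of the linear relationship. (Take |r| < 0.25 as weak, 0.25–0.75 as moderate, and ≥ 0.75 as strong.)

r = 0.69 > 0 so the relationship is positive.
|r| = 0.69, which falls in the moderate range.

moderate positive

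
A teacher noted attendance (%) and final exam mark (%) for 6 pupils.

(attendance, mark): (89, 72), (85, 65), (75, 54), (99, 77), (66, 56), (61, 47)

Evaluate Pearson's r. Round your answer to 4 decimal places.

n = 6, Σx = 475, Σy = 371, Σx² = 38649, Σy² = 23599, Σxy = 30169
nΣxy − ΣxΣy = 181014 − 176225 = 4789
nΣx² − (Σx)² = 231894 − 225625 = 6269; nΣy² − (Σy)² = 141594 − 137641 = 3953
r = 4789 / √(6269 × 3953) = 4789 / 4978.0877 ≈ 0.9620

0.9620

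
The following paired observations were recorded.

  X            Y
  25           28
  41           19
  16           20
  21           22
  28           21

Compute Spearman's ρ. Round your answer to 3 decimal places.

Rank X: 3, 5, 1, 2, 4
Rank Y: 5, 1, 2, 4, 3
d = rank(X) − rank(Y): -2, 4, -1, -2, 1; Σd² = 26
ρ = 1 − 6Σd² / [n(n²−1)] = 1 − 6×26 / (5×24) = 1 − 156/120 ≈ -0.300

-0.300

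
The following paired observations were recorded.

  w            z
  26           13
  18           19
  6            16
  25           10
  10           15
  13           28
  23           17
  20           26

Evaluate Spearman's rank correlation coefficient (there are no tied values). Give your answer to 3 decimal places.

Rank w: 8, 4, 1, 7, 2, 3, 6, 5
Rank z: 2, 6, 4, 1, 3, 8, 5, 7
d = rank(w) − rank(z): 6, -2, -3, 6, -1, -5, 1, -2; Σd² = 116
ρ = 1 − 6Σd² / [n(n²−1)] = 1 − 6×116 / (8×63) = 1 − 696/504 ≈ -0.381

-0.381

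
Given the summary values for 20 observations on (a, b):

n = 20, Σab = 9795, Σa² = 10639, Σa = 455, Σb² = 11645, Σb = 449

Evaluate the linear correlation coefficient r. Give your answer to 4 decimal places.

r = (nΣab − ΣaΣb) / √[(nΣa² − (Σa)²)(nΣb² − (Σb)²)]
Numerator: 20×9795 − 455×449 = -8395
Denominator: √[(212780 − 207025)(232900 − 201601)] = √[5755 × 31299] = 13421.0933
r = -8395 / 13421.0933 ≈ -0.6255

-0.6255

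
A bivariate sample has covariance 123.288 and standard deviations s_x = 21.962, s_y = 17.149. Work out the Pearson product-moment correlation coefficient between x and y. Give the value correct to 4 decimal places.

r = Cov(x,y) / (s_x · s_y) = 123.288 / (21.962 × 17.149)
  = 123.288 / 376.6263 ≈ 0.3273

0.3273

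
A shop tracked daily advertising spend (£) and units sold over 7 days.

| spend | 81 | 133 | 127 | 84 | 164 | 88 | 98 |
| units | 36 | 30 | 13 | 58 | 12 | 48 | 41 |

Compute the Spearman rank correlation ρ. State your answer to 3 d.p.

-0.750

Rank spend: 1, 6, 5, 2, 7, 3, 4
Rank units: 4, 3, 2, 7, 1, 6, 5
d = rank(spend) − rank(units): -3, 3, 3, -5, 6, -3, -1; Σd² = 98
ρ = 1 − 6Σd² / [n(n²−1)] = 1 − 6×98 / (7×48) = 1 − 588/336 ≈ -0.750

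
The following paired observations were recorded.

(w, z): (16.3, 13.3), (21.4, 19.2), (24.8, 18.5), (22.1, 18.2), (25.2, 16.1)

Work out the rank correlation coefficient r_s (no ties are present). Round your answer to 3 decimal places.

Rank w: 1, 2, 4, 3, 5
Rank z: 1, 5, 4, 3, 2
d = rank(w) − rank(z): 0, -3, 0, 0, 3; Σd² = 18
ρ = 1 − 6Σd² / [n(n²−1)] = 1 − 6×18 / (5×24) = 1 − 108/120 ≈ 0.100

0.100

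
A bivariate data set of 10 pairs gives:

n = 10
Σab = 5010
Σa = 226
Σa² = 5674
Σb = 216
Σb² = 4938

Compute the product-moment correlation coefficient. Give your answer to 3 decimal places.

r = (nΣab − ΣaΣb) / √[(nΣa² − (Σa)²)(nΣb² − (Σb)²)]
Numerator: 10×5010 − 226×216 = 1284
Denominator: √[(56740 − 51076)(49380 − 46656)] = √[5664 × 2724] = 3927.9430
r = 1284 / 3927.9430 ≈ 0.327

0.327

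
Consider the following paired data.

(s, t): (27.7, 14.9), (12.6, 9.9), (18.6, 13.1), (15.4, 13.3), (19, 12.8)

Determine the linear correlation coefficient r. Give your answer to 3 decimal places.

0.847

n = 5, Σs = 93.3, Σt = 64, Σs² = 1870.17, Σt² = 832.36, Σst = 1229.15
nΣst − ΣsΣt = 6145.75 − 5971.2 = 174.55
nΣs² − (Σs)² = 9350.85 − 8704.89 = 645.96; nΣt² − (Σt)² = 4161.8 − 4096 = 65.8
r = 174.55 / √(645.96 × 65.8) = 174.55 / 206.1654 ≈ 0.847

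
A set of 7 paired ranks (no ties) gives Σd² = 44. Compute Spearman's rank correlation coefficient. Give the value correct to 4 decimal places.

ρ = 1 − 6Σd² / [n(n²−1)] = 1 − 6×44 / (7×48)
  = 1 − 264/336 = 1 − 0.78571 ≈ 0.2143

0.2143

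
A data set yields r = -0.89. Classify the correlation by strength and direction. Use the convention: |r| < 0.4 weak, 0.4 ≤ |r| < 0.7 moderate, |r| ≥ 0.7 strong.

strong negative

r = -0.89 < 0 so the relationship is negative.
|r| = 0.89, which falls in the strong range.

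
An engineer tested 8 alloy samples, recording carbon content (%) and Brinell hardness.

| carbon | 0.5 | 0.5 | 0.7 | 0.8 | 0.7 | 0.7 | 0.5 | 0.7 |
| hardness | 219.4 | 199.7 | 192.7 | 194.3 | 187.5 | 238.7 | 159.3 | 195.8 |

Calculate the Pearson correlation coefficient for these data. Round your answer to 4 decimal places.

0.1535

n = 8, Σx = 5.1, Σy = 1587.4, Σx² = 3.35, Σy² = 318750.3, Σxy = 1014.93
nΣxy − ΣxΣy = 8119.44 − 8095.74 = 23.7
nΣx² − (Σx)² = 26.8 − 26.01 = 0.79; nΣy² − (Σy)² = 2550002.4 − 2519838.76 = 30163.64
r = 23.7 / √(0.79 × 30163.64) = 23.7 / 154.3673 ≈ 0.1535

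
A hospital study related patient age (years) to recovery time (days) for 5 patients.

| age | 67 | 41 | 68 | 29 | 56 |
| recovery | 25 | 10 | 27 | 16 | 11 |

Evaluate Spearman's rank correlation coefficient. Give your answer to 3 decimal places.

Rank age: 4, 2, 5, 1, 3
Rank recovery: 4, 1, 5, 3, 2
d = rank(age) − rank(recovery): 0, 1, 0, -2, 1; Σd² = 6
ρ = 1 − 6Σd² / [n(n²−1)] = 1 − 6×6 / (5×24) = 1 − 36/120 ≈ 0.700

0.700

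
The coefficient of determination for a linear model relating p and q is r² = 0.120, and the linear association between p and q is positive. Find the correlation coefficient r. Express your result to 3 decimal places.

|r| = √0.120 = 0.346
The association is positive, so r = 0.346.

0.346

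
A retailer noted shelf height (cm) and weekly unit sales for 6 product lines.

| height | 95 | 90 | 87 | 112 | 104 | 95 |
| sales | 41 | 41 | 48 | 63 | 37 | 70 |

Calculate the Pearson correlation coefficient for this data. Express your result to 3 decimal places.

0.264

n = 6, Σx = 583, Σy = 300, Σx² = 57079, Σy² = 15904, Σxy = 29315
nΣxy − ΣxΣy = 175890 − 174900 = 990
nΣx² − (Σx)² = 342474 − 339889 = 2585; nΣy² − (Σy)² = 95424 − 90000 = 5424
r = 990 / √(2585 × 5424) = 990 / 3744.4679 ≈ 0.264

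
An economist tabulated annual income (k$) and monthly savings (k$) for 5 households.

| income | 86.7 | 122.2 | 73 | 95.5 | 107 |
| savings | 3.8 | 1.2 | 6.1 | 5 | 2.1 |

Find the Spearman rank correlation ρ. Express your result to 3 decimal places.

Rank income: 2, 5, 1, 3, 4
Rank savings: 3, 1, 5, 4, 2
d = rank(income) − rank(savings): -1, 4, -4, -1, 2; Σd² = 38
ρ = 1 − 6Σd² / [n(n²−1)] = 1 − 6×38 / (5×24) = 1 − 228/120 ≈ -0.900

-0.900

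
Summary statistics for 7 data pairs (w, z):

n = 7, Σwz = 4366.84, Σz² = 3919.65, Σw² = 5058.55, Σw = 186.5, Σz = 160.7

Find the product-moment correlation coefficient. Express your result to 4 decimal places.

0.5937

r = (nΣwz − ΣwΣz) / √[(nΣw² − (Σw)²)(nΣz² − (Σz)²)]
Numerator: 7×4366.84 − 186.5×160.7 = 597.33
Denominator: √[(35409.85 − 34782.25)(27437.55 − 25824.49)] = √[627.6 × 1613.06] = 1006.1593
r = 597.33 / 1006.1593 ≈ 0.5937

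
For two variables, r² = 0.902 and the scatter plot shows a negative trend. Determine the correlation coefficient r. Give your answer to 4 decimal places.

-0.9497

|r| = √0.902 = 0.9497
The association is negative, so r = −0.9497.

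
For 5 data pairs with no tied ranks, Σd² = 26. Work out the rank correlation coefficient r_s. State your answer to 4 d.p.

ρ = 1 − 6Σd² / [n(n²−1)] = 1 − 6×26 / (5×24)
  = 1 − 156/120 = 1 − 1.30000 ≈ -0.3000

-0.3000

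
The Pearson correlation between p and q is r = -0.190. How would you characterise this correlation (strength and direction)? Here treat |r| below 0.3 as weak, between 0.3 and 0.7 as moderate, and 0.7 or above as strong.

weak negative

r = -0.190 < 0 so the relationship is negative.
|r| = 0.190, which falls in the weak range.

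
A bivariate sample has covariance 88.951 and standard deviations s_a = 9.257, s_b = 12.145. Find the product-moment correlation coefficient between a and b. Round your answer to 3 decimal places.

0.791

r = Cov(a,b) / (s_a · s_b) = 88.951 / (9.257 × 12.145)
  = 88.951 / 112.4263 ≈ 0.791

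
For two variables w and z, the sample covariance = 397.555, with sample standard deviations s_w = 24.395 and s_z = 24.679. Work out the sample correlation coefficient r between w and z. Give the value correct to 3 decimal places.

0.660

r = Cov(w,z) / (s_w · s_z) = 397.555 / (24.395 × 24.679)
  = 397.555 / 602.0442 ≈ 0.660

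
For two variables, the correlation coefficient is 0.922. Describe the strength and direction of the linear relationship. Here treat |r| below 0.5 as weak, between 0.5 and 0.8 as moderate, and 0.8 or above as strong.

strong positive

r = 0.922 > 0 so the relationship is positive.
|r| = 0.922, which falls in the strong range.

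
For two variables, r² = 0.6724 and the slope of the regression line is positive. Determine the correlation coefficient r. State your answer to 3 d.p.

0.820

|r| = √0.6724 = 0.820
The association is positive, so r = 0.820.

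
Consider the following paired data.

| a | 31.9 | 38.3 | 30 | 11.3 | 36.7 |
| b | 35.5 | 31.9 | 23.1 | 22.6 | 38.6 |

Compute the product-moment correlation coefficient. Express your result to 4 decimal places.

n = 5, Σa = 148.2, Σb = 151.7, Σa² = 4859.08, Σb² = 4812.19, Σab = 4719.22
nΣab − ΣaΣb = 23596.1 − 22481.94 = 1114.16
nΣa² − (Σa)² = 24295.4 − 21963.24 = 2332.16; nΣb² − (Σb)² = 24060.95 − 23012.89 = 1048.06
r = 1114.16 / √(2332.16 × 1048.06) = 1114.16 / 1563.4077 ≈ 0.7126

0.7126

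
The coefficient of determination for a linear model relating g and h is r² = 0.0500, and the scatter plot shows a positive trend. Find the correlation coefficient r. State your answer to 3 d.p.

0.224

|r| = √0.0500 = 0.224
The association is positive, so r = 0.224.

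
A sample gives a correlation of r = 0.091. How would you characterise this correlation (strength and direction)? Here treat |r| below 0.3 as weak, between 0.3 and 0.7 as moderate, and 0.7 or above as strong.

weak positive

r = 0.091 > 0 so the relationship is positive.
|r| = 0.091, which falls in the weak range.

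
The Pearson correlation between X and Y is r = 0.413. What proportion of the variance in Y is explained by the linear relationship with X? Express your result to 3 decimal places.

r² = (0.413)² = 0.171

0.171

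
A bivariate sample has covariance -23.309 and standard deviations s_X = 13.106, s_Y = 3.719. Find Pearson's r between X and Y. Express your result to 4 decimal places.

-0.4782

r = Cov(X,Y) / (s_X · s_Y) = -23.309 / (13.106 × 3.719)
  = -23.309 / 48.7412 ≈ -0.4782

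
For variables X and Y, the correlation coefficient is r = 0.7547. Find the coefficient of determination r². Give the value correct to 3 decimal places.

r² = (0.7547)² = 0.570

0.570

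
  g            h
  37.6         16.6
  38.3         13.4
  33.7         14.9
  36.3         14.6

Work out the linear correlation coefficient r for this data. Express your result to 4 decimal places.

n = 4, Σg = 145.9, Σh = 59.5, Σg² = 5334.03, Σh² = 890.29, Σgh = 2169.49
nΣgh − ΣgΣh = 8677.96 − 8681.05 = -3.09
nΣg² − (Σg)² = 21336.12 − 21286.81 = 49.31; nΣh² − (Σh)² = 3561.16 − 3540.25 = 20.91
r = -3.09 / √(49.31 × 20.91) = -3.09 / 32.1103 ≈ -0.0962

-0.0962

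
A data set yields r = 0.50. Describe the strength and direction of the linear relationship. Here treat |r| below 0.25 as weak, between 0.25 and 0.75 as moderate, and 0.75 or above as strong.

moderate positive

r = 0.50 > 0 so the relationship is positive.
|r| = 0.50, which falls in the moderate range.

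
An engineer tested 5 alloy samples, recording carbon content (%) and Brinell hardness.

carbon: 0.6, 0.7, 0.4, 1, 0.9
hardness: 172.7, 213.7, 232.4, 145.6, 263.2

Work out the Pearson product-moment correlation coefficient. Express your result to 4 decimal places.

n = 5, Σx = 3.6, Σy = 1027.6, Σx² = 2.82, Σy² = 219976.34, Σxy = 728.65
nΣxy − ΣxΣy = 3643.25 − 3699.36 = -56.11
nΣx² − (Σx)² = 14.1 − 12.96 = 1.14; nΣy² − (Σy)² = 1099881.7 − 1055961.76 = 43919.94
r = -56.11 / √(1.14 × 43919.94) = -56.11 / 223.7604 ≈ -0.2508

-0.2508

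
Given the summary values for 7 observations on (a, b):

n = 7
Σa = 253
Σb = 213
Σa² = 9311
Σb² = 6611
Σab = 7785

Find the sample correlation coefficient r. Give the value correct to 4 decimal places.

0.5884

r = (nΣab − ΣaΣb) / √[(nΣa² − (Σa)²)(nΣb² − (Σb)²)]
Numerator: 7×7785 − 253×213 = 606
Denominator: √[(65177 − 64009)(46277 − 45369)] = √[1168 × 908] = 1029.8272
r = 606 / 1029.8272 ≈ 0.5884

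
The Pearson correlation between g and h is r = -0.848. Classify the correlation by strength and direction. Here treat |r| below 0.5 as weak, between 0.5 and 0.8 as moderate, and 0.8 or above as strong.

strong negative

r = -0.848 < 0 so the relationship is negative.
|r| = 0.848, which falls in the strong range.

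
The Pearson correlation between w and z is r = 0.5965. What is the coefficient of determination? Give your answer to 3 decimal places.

0.356

r² = (0.5965)² = 0.356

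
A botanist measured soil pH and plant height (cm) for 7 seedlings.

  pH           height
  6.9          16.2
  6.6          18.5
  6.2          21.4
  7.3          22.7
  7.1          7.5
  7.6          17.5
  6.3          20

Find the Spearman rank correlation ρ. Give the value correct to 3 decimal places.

-0.286

Rank pH: 4, 3, 1, 6, 5, 7, 2
Rank height: 2, 4, 6, 7, 1, 3, 5
d = rank(pH) − rank(height): 2, -1, -5, -1, 4, 4, -3; Σd² = 72
ρ = 1 − 6Σd² / [n(n²−1)] = 1 − 6×72 / (7×48) = 1 − 432/336 ≈ -0.286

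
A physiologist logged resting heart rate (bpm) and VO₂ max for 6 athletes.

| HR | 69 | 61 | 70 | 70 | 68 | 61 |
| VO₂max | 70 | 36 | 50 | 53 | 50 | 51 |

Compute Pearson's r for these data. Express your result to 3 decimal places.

n = 6, Σx = 399, Σy = 310, Σx² = 26627, Σy² = 16606, Σxy = 20747
nΣxy − ΣxΣy = 124482 − 123690 = 792
nΣx² − (Σx)² = 159762 − 159201 = 561; nΣy² − (Σy)² = 99636 − 96100 = 3536
r = 792 / √(561 × 3536) = 792 / 1408.4374 ≈ 0.562

0.562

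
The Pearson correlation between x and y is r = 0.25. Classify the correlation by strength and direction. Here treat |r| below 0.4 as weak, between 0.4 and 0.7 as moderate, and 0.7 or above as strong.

r = 0.25 > 0 so the relationship is positive.
|r| = 0.25, which falls in the weak range.

weak positive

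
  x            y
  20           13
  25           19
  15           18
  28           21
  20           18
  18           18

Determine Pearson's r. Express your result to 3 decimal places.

n = 6, Σx = 126, Σy = 107, Σx² = 2758, Σy² = 1943, Σxy = 2277
nΣxy − ΣxΣy = 13662 − 13482 = 180
nΣx² − (Σx)² = 16548 − 15876 = 672; nΣy² − (Σy)² = 11658 − 11449 = 209
r = 180 / √(672 × 209) = 180 / 374.7639 ≈ 0.480

0.480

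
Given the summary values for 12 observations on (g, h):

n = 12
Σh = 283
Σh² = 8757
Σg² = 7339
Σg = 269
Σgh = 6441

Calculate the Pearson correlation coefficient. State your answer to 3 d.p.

0.059

r = (nΣgh − ΣgΣh) / √[(nΣg² − (Σg)²)(nΣh² − (Σh)²)]
Numerator: 12×6441 − 269×283 = 1165
Denominator: √[(88068 − 72361)(105084 − 80089)] = √[15707 × 24995] = 19814.0472
r = 1165 / 19814.0472 ≈ 0.059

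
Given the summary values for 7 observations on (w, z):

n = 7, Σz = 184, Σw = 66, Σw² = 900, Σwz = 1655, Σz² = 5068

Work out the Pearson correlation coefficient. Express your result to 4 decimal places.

r = (nΣwz − ΣwΣz) / √[(nΣw² − (Σw)²)(nΣz² − (Σz)²)]
Numerator: 7×1655 − 66×184 = -559
Denominator: √[(6300 − 4356)(35476 − 33856)] = √[1944 × 1620] = 1774.6211
r = -559 / 1774.6211 ≈ -0.3150

-0.3150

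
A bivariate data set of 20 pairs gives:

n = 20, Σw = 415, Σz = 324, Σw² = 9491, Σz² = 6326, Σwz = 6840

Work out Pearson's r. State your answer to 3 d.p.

r = (nΣwz − ΣwΣz) / √[(nΣw² − (Σw)²)(nΣz² − (Σz)²)]
Numerator: 20×6840 − 415×324 = 2340
Denominator: √[(189820 − 172225)(126520 − 104976)] = √[17595 × 21544] = 19469.6348
r = 2340 / 19469.6348 ≈ 0.120

0.120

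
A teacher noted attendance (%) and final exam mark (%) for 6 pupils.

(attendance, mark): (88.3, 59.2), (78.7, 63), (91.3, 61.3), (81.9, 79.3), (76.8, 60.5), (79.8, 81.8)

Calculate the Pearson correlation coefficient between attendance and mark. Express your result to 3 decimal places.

n = 6, Σx = 496.8, Σy = 405.1, Σx² = 41300.16, Σy² = 27871.31, Σxy = 33450.86
nΣxy − ΣxΣy = 200705.16 − 201253.68 = -548.52
nΣx² − (Σx)² = 247800.96 − 246810.24 = 990.72; nΣy² − (Σy)² = 167227.86 − 164106.01 = 3121.85
r = -548.52 / √(990.72 × 3121.85) = -548.52 / 1758.6584 ≈ -0.312

-0.312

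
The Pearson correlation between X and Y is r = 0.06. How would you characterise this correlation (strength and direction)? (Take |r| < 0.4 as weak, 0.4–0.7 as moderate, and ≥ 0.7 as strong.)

weak positive

r = 0.06 > 0 so the relationship is positive.
|r| = 0.06, which falls in the weak range.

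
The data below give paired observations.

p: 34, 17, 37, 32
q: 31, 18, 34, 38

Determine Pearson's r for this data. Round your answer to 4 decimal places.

0.8820

n = 4, Σp = 120, Σq = 121, Σp² = 3838, Σq² = 3885, Σpq = 3834
nΣpq − ΣpΣq = 15336 − 14520 = 816
nΣp² − (Σp)² = 15352 − 14400 = 952; nΣq² − (Σq)² = 15540 − 14641 = 899
r = 816 / √(952 × 899) = 816 / 925.1205 ≈ 0.8820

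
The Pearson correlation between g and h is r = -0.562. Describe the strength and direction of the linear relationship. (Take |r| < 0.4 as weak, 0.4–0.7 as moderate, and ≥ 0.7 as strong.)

moderate negative

r = -0.562 < 0 so the relationship is negative.
|r| = 0.562, which falls in the moderate range.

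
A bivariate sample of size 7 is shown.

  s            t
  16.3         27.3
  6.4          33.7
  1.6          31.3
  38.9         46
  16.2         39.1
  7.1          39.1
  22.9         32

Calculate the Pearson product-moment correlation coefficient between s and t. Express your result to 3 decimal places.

0.549

n = 7, Σs = 109.4, Σt = 248.5, Σs² = 2659.68, Σt² = 9058.29, Σst = 4143.98
nΣst − ΣsΣt = 29007.86 − 27185.9 = 1821.96
nΣs² − (Σs)² = 18617.76 − 11968.36 = 6649.4; nΣt² − (Σt)² = 63408.03 − 61752.25 = 1655.78
r = 1821.96 / √(6649.4 × 1655.78) = 1821.96 / 3318.1235 ≈ 0.549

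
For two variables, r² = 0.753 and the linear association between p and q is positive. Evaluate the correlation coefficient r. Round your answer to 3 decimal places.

|r| = √0.753 = 0.868
The association is positive, so r = 0.868.

0.868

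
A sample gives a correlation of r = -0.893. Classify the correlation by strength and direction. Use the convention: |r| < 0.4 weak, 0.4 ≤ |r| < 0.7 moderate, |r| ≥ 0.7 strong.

strong negative

r = -0.893 < 0 so the relationship is negative.
|r| = 0.893, which falls in the strong range.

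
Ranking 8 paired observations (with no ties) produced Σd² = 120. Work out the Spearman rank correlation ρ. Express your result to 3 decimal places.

-0.429

ρ = 1 − 6Σd² / [n(n²−1)] = 1 − 6×120 / (8×63)
  = 1 − 720/504 = 1 − 1.4286 ≈ -0.429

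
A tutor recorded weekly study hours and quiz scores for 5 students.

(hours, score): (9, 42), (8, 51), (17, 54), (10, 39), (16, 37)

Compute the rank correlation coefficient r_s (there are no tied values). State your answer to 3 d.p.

0.000

Rank hours: 2, 1, 5, 3, 4
Rank score: 3, 4, 5, 2, 1
d = rank(hours) − rank(score): -1, -3, 0, 1, 3; Σd² = 20
ρ = 1 − 6Σd² / [n(n²−1)] = 1 − 6×20 / (5×24) = 1 − 120/120 ≈ 0.000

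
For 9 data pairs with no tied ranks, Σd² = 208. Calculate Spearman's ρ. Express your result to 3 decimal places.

ρ = 1 − 6Σd² / [n(n²−1)] = 1 − 6×208 / (9×80)
  = 1 − 1248/720 = 1 − 1.7333 ≈ -0.733

-0.733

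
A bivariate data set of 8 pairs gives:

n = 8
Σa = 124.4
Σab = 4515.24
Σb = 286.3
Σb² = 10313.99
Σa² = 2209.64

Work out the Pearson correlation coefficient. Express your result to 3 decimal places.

0.462

r = (nΣab − ΣaΣb) / √[(nΣa² − (Σa)²)(nΣb² − (Σb)²)]
Numerator: 8×4515.24 − 124.4×286.3 = 506.2
Denominator: √[(17677.12 − 15475.36)(82511.92 − 81967.69)] = √[2201.76 × 544.23] = 1094.6524
r = 506.2 / 1094.6524 ≈ 0.462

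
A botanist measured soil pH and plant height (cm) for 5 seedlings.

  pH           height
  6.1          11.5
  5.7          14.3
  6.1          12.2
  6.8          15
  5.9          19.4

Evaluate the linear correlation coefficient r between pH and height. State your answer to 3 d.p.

-0.106

n = 5, Σx = 30.6, Σy = 72.4, Σx² = 187.96, Σy² = 1086.94, Σxy = 442.54
nΣxy − ΣxΣy = 2212.7 − 2215.44 = -2.74
nΣx² − (Σx)² = 939.8 − 936.36 = 3.44; nΣy² − (Σy)² = 5434.7 − 5241.76 = 192.94
r = -2.74 / √(3.44 × 192.94) = -2.74 / 25.7626 ≈ -0.106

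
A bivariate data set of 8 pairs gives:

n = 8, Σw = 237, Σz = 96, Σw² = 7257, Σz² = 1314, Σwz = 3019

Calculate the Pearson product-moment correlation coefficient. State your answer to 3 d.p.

r = (nΣwz − ΣwΣz) / √[(nΣw² − (Σw)²)(nΣz² − (Σz)²)]
Numerator: 8×3019 − 237×96 = 1400
Denominator: √[(58056 − 56169)(10512 − 9216)] = √[1887 × 1296] = 1563.8261
r = 1400 / 1563.8261 ≈ 0.895

0.895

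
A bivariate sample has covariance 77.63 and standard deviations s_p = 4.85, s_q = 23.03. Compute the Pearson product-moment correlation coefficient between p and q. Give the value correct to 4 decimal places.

r = Cov(p,q) / (s_p · s_q) = 77.63 / (4.85 × 23.03)
  = 77.63 / 111.6955 ≈ 0.6950

0.6950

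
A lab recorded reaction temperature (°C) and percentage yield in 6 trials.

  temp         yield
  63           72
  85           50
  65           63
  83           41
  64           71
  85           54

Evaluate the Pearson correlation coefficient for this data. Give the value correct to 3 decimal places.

n = 6, Σx = 445, Σy = 351, Σx² = 33629, Σy² = 21291, Σxy = 25418
nΣxy − ΣxΣy = 152508 − 156195 = -3687
nΣx² − (Σx)² = 201774 − 198025 = 3749; nΣy² − (Σy)² = 127746 − 123201 = 4545
r = -3687 / √(3749 × 4545) = -3687 / 4127.8572 ≈ -0.893

-0.893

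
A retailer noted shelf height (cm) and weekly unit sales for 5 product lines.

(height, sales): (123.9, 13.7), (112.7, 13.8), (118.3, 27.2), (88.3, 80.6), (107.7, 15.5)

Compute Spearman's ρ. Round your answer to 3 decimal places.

Rank height: 5, 3, 4, 1, 2
Rank sales: 1, 2, 4, 5, 3
d = rank(height) − rank(sales): 4, 1, 0, -4, -1; Σd² = 34
ρ = 1 − 6Σd² / [n(n²−1)] = 1 − 6×34 / (5×24) = 1 − 204/120 ≈ -0.700

-0.700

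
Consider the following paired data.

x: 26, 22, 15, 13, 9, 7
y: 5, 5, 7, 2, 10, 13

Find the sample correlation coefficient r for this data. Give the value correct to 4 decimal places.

n = 6, Σx = 92, Σy = 42, Σx² = 1684, Σy² = 372, Σxy = 552
nΣxy − ΣxΣy = 3312 − 3864 = -552
nΣx² − (Σx)² = 10104 − 8464 = 1640; nΣy² − (Σy)² = 2232 − 1764 = 468
r = -552 / √(1640 × 468) = -552 / 876.0822 ≈ -0.6301

-0.6301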